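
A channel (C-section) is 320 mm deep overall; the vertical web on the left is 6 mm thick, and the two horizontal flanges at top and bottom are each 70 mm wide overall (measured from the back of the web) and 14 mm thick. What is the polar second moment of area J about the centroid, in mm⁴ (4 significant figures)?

Decompose the section into non-overlapping parts with the origin at the bottom-left of its bounding rectangle.
Web: 6 × 320, A = 1 920 mm², y = 160 mm, Ī = 16 384 000 mm⁴.
Top flange (beyond web): 64 × 14, A = 896 mm², y = 313 mm, Ī = 14634.7 mm⁴.
Bottom flange (beyond web): 64 × 14, A = 896 mm², y = 7 mm, Ī = 14634.7 mm⁴.
By symmetry the centroid is at mid-height, ȳ = 160 mm.
Transfer each piece to the centroidal x-axis using Ī + A·d² with d = y − 160:
  web: d = 0 mm → contributes +16 384 000 mm⁴
  top flange (beyond web): d = 153 mm → contributes +20 989 099 mm⁴
  bottom flange (beyond web): d = -153 mm → contributes +20 989 099 mm⁴
Total I = 58 362 197 mm⁴.
For the y-axis: x̄ = 19.8966 mm.
Repeating about the centroidal y-axis gives I_y = 1 752 878 mm⁴.
Polar second moment: J = I_x + I_y = 60 115 075 mm⁴.

J ≈ 6.012 × 10⁷ mm⁴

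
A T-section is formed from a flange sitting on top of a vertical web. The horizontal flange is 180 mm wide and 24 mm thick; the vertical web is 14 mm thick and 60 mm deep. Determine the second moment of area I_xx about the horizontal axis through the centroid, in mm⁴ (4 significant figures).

Treat the section as a set of non-overlapping primitives; coordinates are from the bounding-box lower-left.
Flange: 180 × 24, A = 4 320 mm², y = 72 mm, Ī = 207 360 mm⁴.
Web: 14 × 60, A = 840 mm², y = 30 mm, Ī = 252 000 mm⁴.
Centroid: ȳ = ΣA·y / ΣA = 65.1628 mm.
Transfer each piece to the horizontal axis through the centroid using Ī + A·d² with d = y − 65.1628:
  flange: d = 6.83721 mm → contributes +409 309 mm⁴
  web: d = -35.1628 mm → contributes +1 290 594 mm⁴
Total I = 1 699 903 mm⁴.

I_xx ≈ 1.700 × 10⁶ mm⁴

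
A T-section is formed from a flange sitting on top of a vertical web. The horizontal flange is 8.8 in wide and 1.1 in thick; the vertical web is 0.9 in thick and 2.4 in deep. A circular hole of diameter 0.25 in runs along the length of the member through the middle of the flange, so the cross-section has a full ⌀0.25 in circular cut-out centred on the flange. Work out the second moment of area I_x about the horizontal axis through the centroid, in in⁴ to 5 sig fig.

I_x ≈ 7.4159 in⁴

Break the section into simple shapes (no overlaps), measuring from the bottom-left corner of the bounding box.
Flange: 8.8 × 1.1, A = 9.68 in², y = 2.95 in, Ī = 0.9760667 in⁴.
Web: 0.9 × 2.4, A = 2.16 in², y = 1.2 in, Ī = 1.0368 in⁴.
Hole (subtracted): ⌀0.25, A = 0.04908739 in², y = 2.95 in, Ī = 0.0001917476 in⁴.
Centroid: ȳ = ΣA·y / ΣA = 2.629414 in.
Transfer each piece to the horizontal axis through the centroid using Ī + A·d² with d = y − 2.629414:
  flange: d = 0.3205859 in → contributes +1.970932 in⁴
  web: d = -1.429414 in → contributes +5.450165 in⁴
  hole: d = 0.3205859 in → contributes −0.005236718 in⁴
Total I = 7.41586 in⁴.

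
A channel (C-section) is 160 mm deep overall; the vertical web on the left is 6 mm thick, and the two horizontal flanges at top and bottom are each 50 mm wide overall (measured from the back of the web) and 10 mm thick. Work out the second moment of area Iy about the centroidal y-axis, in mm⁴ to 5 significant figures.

Treat the section as a set of non-overlapping primitives; coordinates are from the bounding-box lower-left.
Web: 6 × 160, A = 960 mm², x = 3 mm, Ī = 2 880 mm⁴.
Top flange (beyond web): 44 × 10, A = 440 mm², x = 28 mm, Ī = 70986.67 mm⁴.
Bottom flange (beyond web): 44 × 10, A = 440 mm², x = 28 mm, Ī = 70986.67 mm⁴.
Centroid: x̄ = ΣA·x / ΣA = 14.95652 mm.
Transfer each piece to the centroidal y-axis using Ī + A·d² with d = x − 14.95652:
  web: d = -11.95652 mm → contributes +140120.1 mm⁴
  top flange (beyond web): d = 13.04348 mm → contributes +145844.9 mm⁴
  bottom flange (beyond web): d = 13.04348 mm → contributes +145844.9 mm⁴
Total I = 431809.9 mm⁴.

Iy ≈ 4.3181 × 10⁵ mm⁴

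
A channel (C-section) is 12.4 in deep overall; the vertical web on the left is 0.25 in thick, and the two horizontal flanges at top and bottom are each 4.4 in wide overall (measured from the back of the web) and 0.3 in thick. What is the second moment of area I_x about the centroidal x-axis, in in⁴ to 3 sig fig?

I_x ≈ 131 in⁴

Break the section into simple shapes (no overlaps), measuring from the bottom-left corner of the bounding box.
Web: 0.25 × 12.4, A = 3.1 in², y = 6.2 in, Ī = 39.721 in⁴.
Top flange (beyond web): 4.15 × 0.3, A = 1.245 in², y = 12.25 in, Ī = 0.0093375 in⁴.
Bottom flange (beyond web): 4.15 × 0.3, A = 1.245 in², y = 0.15 in, Ī = 0.0093375 in⁴.
By symmetry the centroid is at mid-height, ȳ = 6.2 in.
Transfer each piece to the centroidal x-axis using Ī + A·d² with d = y − 6.2:
  web: d = 0 in → contributes +39.721 in⁴
  top flange (beyond web): d = 6.05 in → contributes +45.579 in⁴
  bottom flange (beyond web): d = -6.05 in → contributes +45.579 in⁴
Total I = 130.88 in⁴.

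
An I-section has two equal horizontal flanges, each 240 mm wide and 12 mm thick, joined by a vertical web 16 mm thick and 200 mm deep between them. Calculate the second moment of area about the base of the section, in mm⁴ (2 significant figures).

I_base ≈ 1.9 × 10⁸ mm⁴

Split into non-overlapping primitives; take the origin at the lower-left of the bounding box.
Bottom flange: 240 × 12, A = 2 880 mm², y = 6 mm, Ī = 34 560 mm⁴.
Web: 16 × 200, A = 3 200 mm², y = 112 mm, Ī = 10 666 667 mm⁴.
Top flange: 240 × 12, A = 2 880 mm², y = 218 mm, Ī = 34 560 mm⁴.
Transfer each piece to the base of the section using Ī + A·d² with d = y − 0:
  bottom flange: d = 6 mm → contributes +138 240 mm⁴
  web: d = 112 mm → contributes +50 807 467 mm⁴
  top flange: d = 218 mm → contributes +136 903 680 mm⁴
Total I = 187 849 387 mm⁴.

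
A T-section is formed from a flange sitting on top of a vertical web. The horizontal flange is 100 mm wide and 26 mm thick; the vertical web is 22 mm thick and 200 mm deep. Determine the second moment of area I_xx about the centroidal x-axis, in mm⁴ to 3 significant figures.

I_xx ≈ 3.57 × 10⁷ mm⁴

Break the section into simple shapes (no overlaps), measuring from the bottom-left corner of the bounding box.
Flange: 100 × 26, A = 2 600 mm², y = 213 mm, Ī = 146 467 mm⁴.
Web: 22 × 200, A = 4 400 mm², y = 100 mm, Ī = 14 666 667 mm⁴.
Centroid: ȳ = ΣA·y / ΣA = 141.97 mm.
Transfer each piece to the centroidal x-axis using Ī + A·d² with d = y − 141.97:
  flange: d = 71.029 mm → contributes +13 263 617 mm⁴
  web: d = -41.971 mm → contributes +22 417 710 mm⁴
Total I = 35 681 328 mm⁴.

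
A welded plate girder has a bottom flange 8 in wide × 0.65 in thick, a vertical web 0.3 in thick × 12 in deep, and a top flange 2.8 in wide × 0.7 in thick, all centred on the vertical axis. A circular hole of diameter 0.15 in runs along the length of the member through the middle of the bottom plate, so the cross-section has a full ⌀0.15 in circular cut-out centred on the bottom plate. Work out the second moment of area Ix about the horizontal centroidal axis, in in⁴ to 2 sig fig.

Break the section into simple shapes (no overlaps), measuring from the bottom-left corner of the bounding box.
Bottom plate: 8 × 0.65, A = 5.2 in², y = 0.325 in, Ī = 0.1831 in⁴.
Web plate: 0.3 × 12, A = 3.6 in², y = 6.65 in, Ī = 43.2 in⁴.
Top plate: 2.8 × 0.7, A = 1.96 in², y = 13 in, Ī = 0.08003 in⁴.
Hole (subtracted): ⌀0.15, A = 0.01767 in², y = 0.325 in, Ī = 0.00002485 in⁴.
Centroid: ȳ = ΣA·y / ΣA = 4.757 in.
Transfer each piece to the horizontal centroidal axis using Ī + A·d² with d = y − 4.757:
  bottom plate: d = -4.432 in → contributes +102.3 in⁴
  web plate: d = 1.893 in → contributes +56.1 in⁴
  top plate: d = 8.243 in → contributes +133.2 in⁴
  hole: d = -4.432 in → contributes −0.3472 in⁴
Total I = 291.3 in⁴.

Ix ≈ 290 in⁴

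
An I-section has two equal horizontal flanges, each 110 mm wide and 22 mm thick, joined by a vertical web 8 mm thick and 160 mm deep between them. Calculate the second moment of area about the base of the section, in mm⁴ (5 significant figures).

Split into non-overlapping primitives; take the origin at the lower-left of the bounding box.
Bottom flange: 110 × 22, A = 2 420 mm², y = 11 mm, Ī = 97606.67 mm⁴.
Web: 8 × 160, A = 1 280 mm², y = 102 mm, Ī = 2 730 667 mm⁴.
Top flange: 110 × 22, A = 2 420 mm², y = 193 mm, Ī = 97606.67 mm⁴.
Transfer each piece to a horizontal axis along the bottom face using Ī + A·d² with d = y − 0:
  bottom flange: d = 11 mm → contributes +390426.7 mm⁴
  web: d = 102 mm → contributes +16 047 787 mm⁴
  top flange: d = 193 mm → contributes +90 240 187 mm⁴
Total I = 106 678 400 mm⁴.

I_base ≈ 1.0668 × 10⁸ mm⁴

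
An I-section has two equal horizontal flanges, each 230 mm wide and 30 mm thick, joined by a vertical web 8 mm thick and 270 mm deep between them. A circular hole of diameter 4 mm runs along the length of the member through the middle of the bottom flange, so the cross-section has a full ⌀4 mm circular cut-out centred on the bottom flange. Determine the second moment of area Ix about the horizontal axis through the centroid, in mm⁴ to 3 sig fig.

Ix ≈ 3.24 × 10⁸ mm⁴

Treat the section as a set of non-overlapping primitives; coordinates are from the bounding-box lower-left.
Bottom flange: 230 × 30, A = 6 900 mm², y = 15 mm, Ī = 517 500 mm⁴.
Web: 8 × 270, A = 2 160 mm², y = 165 mm, Ī = 13 122 000 mm⁴.
Top flange: 230 × 30, A = 6 900 mm², y = 315 mm, Ī = 517 500 mm⁴.
Hole (subtracted): ⌀4, A = 12.566 mm², y = 15 mm, Ī = 12.566 mm⁴.
Centroid: ȳ = ΣA·y / ΣA = 165.12 mm.
Transfer each piece to the horizontal axis through the centroid using Ī + A·d² with d = y − 165.12:
  bottom flange: d = -150.12 mm → contributes +156 012 266 mm⁴
  web: d = -0.1182 mm → contributes +13 122 030 mm⁴
  top flange: d = 149.88 mm → contributes +155 522 926 mm⁴
  hole: d = -150.12 mm → contributes −283 202 mm⁴
Total I = 324 374 021 mm⁴.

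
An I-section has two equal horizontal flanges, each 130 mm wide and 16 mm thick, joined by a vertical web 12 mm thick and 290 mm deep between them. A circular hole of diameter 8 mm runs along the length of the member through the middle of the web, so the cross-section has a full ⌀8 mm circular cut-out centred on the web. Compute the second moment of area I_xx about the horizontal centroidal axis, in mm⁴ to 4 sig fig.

Treat the section as a set of non-overlapping primitives; coordinates are from the bounding-box lower-left.
Bottom flange: 130 × 16, A = 2 080 mm², y = 8 mm, Ī = 44373.3 mm⁴.
Web: 12 × 290, A = 3 480 mm², y = 161 mm, Ī = 24 389 000 mm⁴.
Top flange: 130 × 16, A = 2 080 mm², y = 314 mm, Ī = 44373.3 mm⁴.
Hole (subtracted): ⌀8, A = 50.2655 mm², y = 161 mm, Ī = 201.062 mm⁴.
By symmetry the centroid is at mid-height, ȳ = 161 mm.
Transfer each piece to the horizontal centroidal axis using Ī + A·d² with d = y − 161:
  bottom flange: d = -153 mm → contributes +48 735 093 mm⁴
  web: d = 0 mm → contributes +24 389 000 mm⁴
  top flange: d = 153 mm → contributes +48 735 093 mm⁴
  hole: d = 0 mm → contributes −201.062 mm⁴
Total I = 121 858 986 mm⁴.

I_xx ≈ 1.219 × 10⁸ mm⁴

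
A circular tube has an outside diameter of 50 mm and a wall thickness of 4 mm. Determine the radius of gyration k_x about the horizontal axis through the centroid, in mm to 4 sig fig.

Split into non-overlapping primitives; take the origin at the lower-left of the bounding box.
Outer circle: ⌀50, A = 1963.5 mm², y = 25 mm, Ī = 306 796 mm⁴.
Bore (subtracted): ⌀42, A = 1385.44 mm², y = 25 mm, Ī = 152 745 mm⁴.
By symmetry the centroid is at mid-height, ȳ = 25 mm.
All pieces are centred on the horizontal axis through the centroid, so I = ΣĪ (holes subtracted) = 154 051 mm⁴.
Radius of gyration: k = √(I/A) = √(154 051 / 578.053) = 16.3248 mm.

k_x ≈ 16.32 mm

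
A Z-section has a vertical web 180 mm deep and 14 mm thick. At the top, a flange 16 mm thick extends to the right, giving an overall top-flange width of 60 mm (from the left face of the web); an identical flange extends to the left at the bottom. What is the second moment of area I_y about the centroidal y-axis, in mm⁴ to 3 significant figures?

Treat the section as a set of non-overlapping primitives; coordinates are from the bounding-box lower-left.
Web: 14 × 180, A = 2 520 mm², x = 53 mm, Ī = 41 160 mm⁴.
Top flange (beyond web): 46 × 16, A = 736 mm², x = 83 mm, Ī = 129 781 mm⁴.
Bottom flange (beyond web): 46 × 16, A = 736 mm², x = 23 mm, Ī = 129 781 mm⁴.
Centroid: x̄ = ΣA·x / ΣA = 53 mm.
Transfer each piece to the centroidal y-axis using Ī + A·d² with d = x − 53:
  web: d = 0 mm → contributes +41 160 mm⁴
  top flange (beyond web): d = 30 mm → contributes +792 181 mm⁴
  bottom flange (beyond web): d = -30 mm → contributes +792 181 mm⁴
Total I = 1 625 523 mm⁴.

I_y ≈ 1.63 × 10⁶ mm⁴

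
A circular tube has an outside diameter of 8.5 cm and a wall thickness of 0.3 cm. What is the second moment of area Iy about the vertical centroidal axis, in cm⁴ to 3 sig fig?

Iy ≈ 65.0 cm⁴

Decompose the section into non-overlapping parts with the origin at the bottom-left of its bounding rectangle.
Outer circle: ⌀8.5, A = 56.745 cm², x = 4.25 cm, Ī = 256.24 cm⁴.
Bore (subtracted): ⌀7.9, A = 49.017 cm², x = 4.25 cm, Ī = 191.2 cm⁴.
By symmetry the centroid is at mid-width, x̄ = 4.25 cm.
All pieces are centred on the vertical centroidal axis, so I = ΣĪ (holes subtracted) = 65.043 cm⁴.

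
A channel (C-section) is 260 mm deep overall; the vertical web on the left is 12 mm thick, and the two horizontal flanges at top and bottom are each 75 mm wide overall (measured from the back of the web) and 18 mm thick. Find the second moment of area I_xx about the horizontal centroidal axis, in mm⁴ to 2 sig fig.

Break the section into simple shapes (no overlaps), measuring from the bottom-left corner of the bounding box.
Web: 12 × 260, A = 3 120 mm², y = 130 mm, Ī = 17 576 000 mm⁴.
Top flange (beyond web): 63 × 18, A = 1 134 mm², y = 251 mm, Ī = 30 618 mm⁴.
Bottom flange (beyond web): 63 × 18, A = 1 134 mm², y = 9 mm, Ī = 30 618 mm⁴.
By symmetry the centroid is at mid-height, ȳ = 130 mm.
Transfer each piece to the horizontal centroidal axis using Ī + A·d² with d = y − 130:
  web: d = 0 mm → contributes +17 576 000 mm⁴
  top flange (beyond web): d = 121 mm → contributes +16 633 512 mm⁴
  bottom flange (beyond web): d = -121 mm → contributes +16 633 512 mm⁴
Total I = 50 843 024 mm⁴.

I_xx ≈ 5.1 × 10⁷ mm⁴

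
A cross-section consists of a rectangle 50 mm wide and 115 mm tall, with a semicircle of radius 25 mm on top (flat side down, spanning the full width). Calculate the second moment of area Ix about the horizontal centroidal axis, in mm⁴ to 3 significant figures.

Split into non-overlapping primitives; take the origin at the lower-left of the bounding box.
Rectangular body: 50 × 115, A = 5 750 mm², y = 57.5 mm, Ī = 6 336 979 mm⁴.
Semicircular cap: semicircle r = 25, A = 981.75 mm², y = 125.61 mm, Ī = 42 874 mm⁴.
Centroid: ȳ = ΣA·y / ΣA = 67.433 mm.
Transfer each piece to the horizontal centroidal axis using Ī + A·d² with d = y − 67.433:
  rectangular body: d = -9.9331 mm → contributes +6 904 312 mm⁴
  semicircular cap: d = 58.177 mm → contributes +3 365 687 mm⁴
Total I = 10 269 999 mm⁴.

Ix ≈ 1.03 × 10⁷ mm⁴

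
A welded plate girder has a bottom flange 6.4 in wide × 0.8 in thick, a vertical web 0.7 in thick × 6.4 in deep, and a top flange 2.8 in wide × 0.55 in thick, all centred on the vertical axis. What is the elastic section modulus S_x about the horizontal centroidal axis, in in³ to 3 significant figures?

Treat the section as a set of non-overlapping primitives; coordinates are from the bounding-box lower-left.
Bottom plate: 6.4 × 0.8, A = 5.12 in², y = 0.4 in, Ī = 0.27307 in⁴.
Web plate: 0.7 × 6.4, A = 4.48 in², y = 4 in, Ī = 15.292 in⁴.
Top plate: 2.8 × 0.55, A = 1.54 in², y = 7.475 in, Ī = 0.038821 in⁴.
Centroid: ȳ = ΣA·y / ΣA = 2.8258 in.
Transfer each piece to the horizontal centroidal axis using Ī + A·d² with d = y − 2.8258:
  bottom plate: d = -2.4258 in → contributes +30.402 in⁴
  web plate: d = 1.1742 in → contributes +21.468 in⁴
  top plate: d = 4.6492 in → contributes +33.326 in⁴
Total I = 85.196 in⁴.
Extreme fibre distance c = 4.9242 in; S = I/c = 17.302 in³.

S_x ≈ 17.3 in³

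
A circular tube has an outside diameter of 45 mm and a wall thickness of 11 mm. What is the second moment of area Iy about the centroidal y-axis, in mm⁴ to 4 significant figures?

Iy ≈ 1.876 × 10⁵ mm⁴

Break the section into simple shapes (no overlaps), measuring from the bottom-left corner of the bounding box.
Outer circle: ⌀45, A = 1590.43 mm², x = 22.5 mm, Ī = 201 289 mm⁴.
Bore (subtracted): ⌀23, A = 415.476 mm², x = 22.5 mm, Ī = 13736.7 mm⁴.
By symmetry the centroid is at mid-width, x̄ = 22.5 mm.
All pieces are centred on the centroidal y-axis, so I = ΣĪ (holes subtracted) = 187 552 mm⁴.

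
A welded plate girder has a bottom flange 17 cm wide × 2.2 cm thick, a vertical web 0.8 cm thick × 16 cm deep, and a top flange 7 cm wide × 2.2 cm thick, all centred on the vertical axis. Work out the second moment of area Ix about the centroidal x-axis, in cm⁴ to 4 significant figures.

Ix ≈ 4056 cm⁴

Break the section into simple shapes (no overlaps), measuring from the bottom-left corner of the bounding box.
Bottom plate: 17 × 2.2, A = 37.4 cm², y = 1.1 cm, Ī = 15.0847 cm⁴.
Web plate: 0.8 × 16, A = 12.8 cm², y = 10.2 cm, Ī = 273.067 cm⁴.
Top plate: 7 × 2.2, A = 15.4 cm², y = 19.3 cm, Ī = 6.21133 cm⁴.
Centroid: ȳ = ΣA·y / ΣA = 7.14817 cm.
Transfer each piece to the centroidal x-axis using Ī + A·d² with d = y − 7.14817:
  bottom plate: d = -6.04817 cm → contributes +1383.19 cm⁴
  web plate: d = 3.05183 cm → contributes +392.282 cm⁴
  top plate: d = 12.1518 cm → contributes +2280.28 cm⁴
Total I = 4055.75 cm⁴.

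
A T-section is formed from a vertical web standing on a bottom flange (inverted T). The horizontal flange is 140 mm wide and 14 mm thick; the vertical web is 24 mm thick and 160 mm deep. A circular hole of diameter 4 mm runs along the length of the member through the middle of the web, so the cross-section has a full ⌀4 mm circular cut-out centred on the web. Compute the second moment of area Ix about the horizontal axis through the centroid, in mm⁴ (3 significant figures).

Ix ≈ 1.80 × 10⁷ mm⁴

Break the section into simple shapes (no overlaps), measuring from the bottom-left corner of the bounding box.
Flange: 140 × 14, A = 1 960 mm², y = 7 mm, Ī = 32 013 mm⁴.
Web: 24 × 160, A = 3 840 mm², y = 94 mm, Ī = 8 192 000 mm⁴.
Hole (subtracted): ⌀4, A = 12.566 mm², y = 94 mm, Ī = 12.566 mm⁴.
Centroid: ȳ = ΣA·y / ΣA = 64.536 mm.
Transfer each piece to the horizontal axis through the centroid using Ī + A·d² with d = y − 64.536:
  flange: d = -57.536 mm → contributes +6 520 417 mm⁴
  web: d = 29.464 mm → contributes +11 525 572 mm⁴
  hole: d = 29.464 mm → contributes −10 922 mm⁴
Total I = 18 035 067 mm⁴.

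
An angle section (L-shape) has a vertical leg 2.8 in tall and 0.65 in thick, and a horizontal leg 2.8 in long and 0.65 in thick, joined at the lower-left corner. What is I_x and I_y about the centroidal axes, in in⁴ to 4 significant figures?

I_x ≈ 2.152 in⁴, I_y ≈ 2.152 in⁴

Decompose the section into non-overlapping parts with the origin at the bottom-left of its bounding rectangle.
Vertical leg: 0.65 × 2.8, A = 1.82 in², y = 1.4 in, Ī = 1.18907 in⁴.
Horizontal leg (remainder): 2.15 × 0.65, A = 1.3975 in², y = 0.325 in, Ī = 0.0492036 in⁴.
Centroid: ȳ = ΣA·y / ΣA = 0.933081 in.
Transfer each piece to the centroidal x-axis using Ī + A·d² with d = y − 0.933081:
  vertical leg: d = 0.466919 in → contributes +1.58585 in⁴
  horizontal leg (remainder): d = -0.608081 in → contributes +0.565946 in⁴
Total I = 2.1518 in⁴.
For the y-axis: x̄ = 0.933081 in.
Repeating about the centroidal y-axis gives I_y = 2.1518 in⁴.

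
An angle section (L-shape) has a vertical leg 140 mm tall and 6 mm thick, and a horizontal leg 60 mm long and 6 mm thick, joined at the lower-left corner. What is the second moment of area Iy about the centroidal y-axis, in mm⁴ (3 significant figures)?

Iy ≈ 2.92 × 10⁵ mm⁴

Treat the section as a set of non-overlapping primitives; coordinates are from the bounding-box lower-left.
Vertical leg: 6 × 140, A = 840 mm², x = 3 mm, Ī = 2 520 mm⁴.
Horizontal leg (remainder): 54 × 6, A = 324 mm², x = 33 mm, Ī = 78 732 mm⁴.
Centroid: x̄ = ΣA·x / ΣA = 11.351 mm.
Transfer each piece to the centroidal y-axis using Ī + A·d² with d = x − 11.351:
  vertical leg: d = -8.3505 mm → contributes +61 094 mm⁴
  horizontal leg (remainder): d = 21.649 mm → contributes +230 591 mm⁴
Total I = 291 685 mm⁴.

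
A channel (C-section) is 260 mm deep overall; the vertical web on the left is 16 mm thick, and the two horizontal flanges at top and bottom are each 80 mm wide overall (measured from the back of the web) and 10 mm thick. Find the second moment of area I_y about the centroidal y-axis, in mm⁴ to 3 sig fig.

I_y ≈ 2.09 × 10⁶ mm⁴

Decompose the section into non-overlapping parts with the origin at the bottom-left of its bounding rectangle.
Web: 16 × 260, A = 4 160 mm², x = 8 mm, Ī = 88 747 mm⁴.
Top flange (beyond web): 64 × 10, A = 640 mm², x = 48 mm, Ī = 218 453 mm⁴.
Bottom flange (beyond web): 64 × 10, A = 640 mm², x = 48 mm, Ī = 218 453 mm⁴.
Centroid: x̄ = ΣA·x / ΣA = 17.412 mm.
Transfer each piece to the centroidal y-axis using Ī + A·d² with d = x − 17.412:
  web: d = -9.4118 mm → contributes +457 245 mm⁴
  top flange (beyond web): d = 30.588 mm → contributes +817 263 mm⁴
  bottom flange (beyond web): d = 30.588 mm → contributes +817 263 mm⁴
Total I = 2 091 771 mm⁴.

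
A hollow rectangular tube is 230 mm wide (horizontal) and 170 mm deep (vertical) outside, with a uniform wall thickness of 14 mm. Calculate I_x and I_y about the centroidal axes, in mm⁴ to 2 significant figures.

I_x ≈ 4.6 × 10⁷ mm⁴, I_y ≈ 7.5 × 10⁷ mm⁴

Split into non-overlapping primitives; take the origin at the lower-left of the bounding box.
Outer rectangle: 230 × 170, A = 39 100 mm², y = 85 mm, Ī = 94 165 833 mm⁴.
Inner void (subtracted): 202 × 142, A = 28 684 mm², y = 85 mm, Ī = 48 198 681 mm⁴.
By symmetry the centroid is at mid-height, ȳ = 85 mm.
All pieces are centred on the centroidal x-axis, so I = ΣĪ (holes subtracted) = 45 967 152 mm⁴.
Repeating about the centroidal y-axis gives I_y = 74 830 672 mm⁴.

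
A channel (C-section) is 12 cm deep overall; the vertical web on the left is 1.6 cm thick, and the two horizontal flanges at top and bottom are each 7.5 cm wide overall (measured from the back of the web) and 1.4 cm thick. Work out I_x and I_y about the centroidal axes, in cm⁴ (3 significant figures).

Decompose the section into non-overlapping parts with the origin at the bottom-left of its bounding rectangle.
Web: 1.6 × 12, A = 19.2 cm², y = 6 cm, Ī = 230.4 cm⁴.
Top flange (beyond web): 5.9 × 1.4, A = 8.26 cm², y = 11.3 cm, Ī = 1.3491 cm⁴.
Bottom flange (beyond web): 5.9 × 1.4, A = 8.26 cm², y = 0.7 cm, Ī = 1.3491 cm⁴.
By symmetry the centroid is at mid-height, ȳ = 6 cm.
Transfer each piece to the centroidal x-axis using Ī + A·d² with d = y − 6:
  web: d = 0 cm → contributes +230.4 cm⁴
  top flange (beyond web): d = 5.3 cm → contributes +233.37 cm⁴
  bottom flange (beyond web): d = -5.3 cm → contributes +233.37 cm⁴
Total I = 697.15 cm⁴.
For the y-axis: x̄ = 2.5343 cm.
Repeating about the centroidal y-axis gives I_y = 176.89 cm⁴.

I_x ≈ 697 cm⁴, I_y ≈ 177 cm⁴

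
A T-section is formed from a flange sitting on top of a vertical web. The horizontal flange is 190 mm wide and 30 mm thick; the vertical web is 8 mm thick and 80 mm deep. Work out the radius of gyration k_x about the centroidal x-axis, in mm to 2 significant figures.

Split into non-overlapping primitives; take the origin at the lower-left of the bounding box.
Flange: 190 × 30, A = 5 700 mm², y = 95 mm, Ī = 427 500 mm⁴.
Web: 8 × 80, A = 640 mm², y = 40 mm, Ī = 341 333 mm⁴.
Centroid: ȳ = ΣA·y / ΣA = 89.45 mm.
Transfer each piece to the centroidal x-axis using Ī + A·d² with d = y − 89.45:
  flange: d = 5.552 mm → contributes +603 204 mm⁴
  web: d = -49.45 mm → contributes +1 906 197 mm⁴
Total I = 2 509 401 mm⁴.
Radius of gyration: k = √(I/A) = √(2 509 401 / 6 340) = 19.89 mm.

k_x ≈ 20 mm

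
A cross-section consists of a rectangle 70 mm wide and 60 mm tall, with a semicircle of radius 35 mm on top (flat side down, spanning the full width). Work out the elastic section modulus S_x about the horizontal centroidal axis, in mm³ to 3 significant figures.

S_x ≈ 8.01 × 10⁴ mm³

Treat the section as a set of non-overlapping primitives; coordinates are from the bounding-box lower-left.
Rectangular body: 70 × 60, A = 4 200 mm², y = 30 mm, Ī = 1 260 000 mm⁴.
Semicircular cap: semicircle r = 35, A = 1924.2 mm², y = 74.854 mm, Ī = 164 704 mm⁴.
Centroid: ȳ = ΣA·y / ΣA = 44.093 mm.
Transfer each piece to the horizontal centroidal axis using Ī + A·d² with d = y − 44.093:
  rectangular body: d = -14.093 mm → contributes +2 094 200 mm⁴
  semicircular cap: d = 30.761 mm → contributes +1 985 509 mm⁴
Total I = 4 079 709 mm⁴.
Extreme fibre distance c = 50.907 mm; S = I/c = 80 141 mm³.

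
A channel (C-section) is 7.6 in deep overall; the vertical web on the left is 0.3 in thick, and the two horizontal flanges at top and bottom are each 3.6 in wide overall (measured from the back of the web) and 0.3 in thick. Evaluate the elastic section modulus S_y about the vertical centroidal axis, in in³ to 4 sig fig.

S_y ≈ 2.008 in³

Decompose the section into non-overlapping parts with the origin at the bottom-left of its bounding rectangle.
Web: 0.3 × 7.6, A = 2.28 in², x = 0.15 in, Ī = 0.0171 in⁴.
Top flange (beyond web): 3.3 × 0.3, A = 0.99 in², x = 1.95 in, Ī = 0.898425 in⁴.
Bottom flange (beyond web): 3.3 × 0.3, A = 0.99 in², x = 1.95 in, Ī = 0.898425 in⁴.
Centroid: x̄ = ΣA·x / ΣA = 0.98662 in.
Transfer each piece to the vertical centroidal axis using Ī + A·d² with d = x − 0.98662:
  web: d = -0.83662 in → contributes +1.61295 in⁴
  top flange (beyond web): d = 0.96338 in → contributes +1.81725 in⁴
  bottom flange (beyond web): d = 0.96338 in → contributes +1.81725 in⁴
Total I = 5.24744 in⁴.
Extreme fibre distance c = 2.61338 in; S = I/c = 2.00791 in³.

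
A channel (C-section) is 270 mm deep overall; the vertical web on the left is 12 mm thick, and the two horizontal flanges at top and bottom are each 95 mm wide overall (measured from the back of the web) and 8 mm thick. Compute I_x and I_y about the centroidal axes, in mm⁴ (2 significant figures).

Decompose the section into non-overlapping parts with the origin at the bottom-left of its bounding rectangle.
Web: 12 × 270, A = 3 240 mm², y = 135 mm, Ī = 19 683 000 mm⁴.
Top flange (beyond web): 83 × 8, A = 664 mm², y = 266 mm, Ī = 3 541 mm⁴.
Bottom flange (beyond web): 83 × 8, A = 664 mm², y = 4 mm, Ī = 3 541 mm⁴.
By symmetry the centroid is at mid-height, ȳ = 135 mm.
Transfer each piece to the centroidal x-axis using Ī + A·d² with d = y − 135:
  web: d = 0 mm → contributes +19 683 000 mm⁴
  top flange (beyond web): d = 131 mm → contributes +11 398 445 mm⁴
  bottom flange (beyond web): d = -131 mm → contributes +11 398 445 mm⁴
Total I = 42 479 891 mm⁴.
For the y-axis: x̄ = 19.81 mm.
Repeating about the centroidal y-axis gives I_y = 2 926 484 mm⁴.

I_x ≈ 4.2 × 10⁷ mm⁴, I_y ≈ 2.9 × 10⁶ mm⁴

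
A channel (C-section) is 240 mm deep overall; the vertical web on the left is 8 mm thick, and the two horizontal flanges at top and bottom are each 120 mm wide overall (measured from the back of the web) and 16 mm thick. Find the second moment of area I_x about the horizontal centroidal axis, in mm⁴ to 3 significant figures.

I_x ≈ 5.43 × 10⁷ mm⁴

Decompose the section into non-overlapping parts with the origin at the bottom-left of its bounding rectangle.
Web: 8 × 240, A = 1 920 mm², y = 120 mm, Ī = 9 216 000 mm⁴.
Top flange (beyond web): 112 × 16, A = 1 792 mm², y = 232 mm, Ī = 38 229 mm⁴.
Bottom flange (beyond web): 112 × 16, A = 1 792 mm², y = 8 mm, Ī = 38 229 mm⁴.
By symmetry the centroid is at mid-height, ȳ = 120 mm.
Transfer each piece to the horizontal centroidal axis using Ī + A·d² with d = y − 120:
  web: d = 0 mm → contributes +9 216 000 mm⁴
  top flange (beyond web): d = 112 mm → contributes +22 517 077 mm⁴
  bottom flange (beyond web): d = -112 mm → contributes +22 517 077 mm⁴
Total I = 54 250 155 mm⁴.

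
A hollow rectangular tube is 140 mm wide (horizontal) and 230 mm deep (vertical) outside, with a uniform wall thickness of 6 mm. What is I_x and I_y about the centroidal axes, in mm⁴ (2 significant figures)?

Break the section into simple shapes (no overlaps), measuring from the bottom-left corner of the bounding box.
Outer rectangle: 140 × 230, A = 32 200 mm², y = 115 mm, Ī = 141 948 333 mm⁴.
Inner void (subtracted): 128 × 218, A = 27 904 mm², y = 115 mm, Ī = 110 509 141 mm⁴.
By symmetry the centroid is at mid-height, ȳ = 115 mm.
All pieces are centred on the centroidal x-axis, so I = ΣĪ (holes subtracted) = 31 439 192 mm⁴.
Repeating about the centroidal y-axis gives I_y = 14 495 072 mm⁴.

I_x ≈ 3.1 × 10⁷ mm⁴, I_y ≈ 1.4 × 10⁷ mm⁴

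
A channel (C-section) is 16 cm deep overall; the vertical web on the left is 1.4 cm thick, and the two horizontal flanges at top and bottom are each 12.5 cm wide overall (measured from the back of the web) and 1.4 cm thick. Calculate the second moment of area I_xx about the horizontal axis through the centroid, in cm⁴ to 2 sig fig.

I_xx ≈ 2100 cm⁴

Treat the section as a set of non-overlapping primitives; coordinates are from the bounding-box lower-left.
Web: 1.4 × 16, A = 22.4 cm², y = 8 cm, Ī = 477.9 cm⁴.
Top flange (beyond web): 11.1 × 1.4, A = 15.54 cm², y = 15.3 cm, Ī = 2.538 cm⁴.
Bottom flange (beyond web): 11.1 × 1.4, A = 15.54 cm², y = 0.7 cm, Ī = 2.538 cm⁴.
By symmetry the centroid is at mid-height, ȳ = 8 cm.
Transfer each piece to the horizontal axis through the centroid using Ī + A·d² with d = y − 8:
  web: d = 0 cm → contributes +477.9 cm⁴
  top flange (beyond web): d = 7.3 cm → contributes +830.7 cm⁴
  bottom flange (beyond web): d = -7.3 cm → contributes +830.7 cm⁴
Total I = 2 139 cm⁴.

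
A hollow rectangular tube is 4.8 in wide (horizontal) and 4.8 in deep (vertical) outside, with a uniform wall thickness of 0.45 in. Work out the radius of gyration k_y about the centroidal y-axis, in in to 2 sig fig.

Treat the section as a set of non-overlapping primitives; coordinates are from the bounding-box lower-left.
Outer rectangle: 4.8 × 4.8, A = 23.04 in², x = 2.4 in, Ī = 44.24 in⁴.
Inner void (subtracted): 3.9 × 3.9, A = 15.21 in², x = 2.4 in, Ī = 19.28 in⁴.
By symmetry the centroid is at mid-width, x̄ = 2.4 in.
All pieces are centred on the centroidal y-axis, so I = ΣĪ (holes subtracted) = 24.96 in⁴.
Radius of gyration: k = √(I/A) = √(24.96 / 7.83) = 1.785 in.

k_y ≈ 1.8 in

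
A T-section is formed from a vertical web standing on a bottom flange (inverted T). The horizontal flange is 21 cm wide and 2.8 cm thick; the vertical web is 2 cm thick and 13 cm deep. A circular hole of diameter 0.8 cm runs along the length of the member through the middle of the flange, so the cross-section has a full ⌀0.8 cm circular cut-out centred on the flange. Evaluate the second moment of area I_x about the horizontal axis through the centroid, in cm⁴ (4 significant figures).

I_x ≈ 1527 cm⁴

Break the section into simple shapes (no overlaps), measuring from the bottom-left corner of the bounding box.
Flange: 21 × 2.8, A = 58.8 cm², y = 1.4 cm, Ī = 38.416 cm⁴.
Web: 2 × 13, A = 26 cm², y = 9.3 cm, Ī = 366.167 cm⁴.
Hole (subtracted): ⌀0.8, A = 0.502655 cm², y = 1.4 cm, Ī = 0.0201062 cm⁴.
Centroid: ȳ = ΣA·y / ΣA = 3.83661 cm.
Transfer each piece to the horizontal axis through the centroid using Ī + A·d² with d = y − 3.83661:
  flange: d = -2.43661 cm → contributes +387.516 cm⁴
  web: d = 5.46339 cm → contributes +1142.23 cm⁴
  hole: d = -2.43661 cm → contributes −3.00441 cm⁴
Total I = 1526.74 cm⁴.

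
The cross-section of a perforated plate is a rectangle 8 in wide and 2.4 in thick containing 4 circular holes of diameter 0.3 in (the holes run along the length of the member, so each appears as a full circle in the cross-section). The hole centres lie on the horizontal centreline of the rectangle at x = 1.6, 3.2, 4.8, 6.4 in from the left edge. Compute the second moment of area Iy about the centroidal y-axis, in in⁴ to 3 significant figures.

Iy ≈ 101 in⁴

Treat the section as a set of non-overlapping primitives; coordinates are from the bounding-box lower-left.
Plate: 8 × 2.4, A = 19.2 in², x = 4 in, Ī = 102.4 in⁴.
Hole 1 (subtracted): ⌀0.3, A = 0.070686 in², x = 1.6 in, Ī = 0.00039761 in⁴.
Hole 2 (subtracted): ⌀0.3, A = 0.070686 in², x = 3.2 in, Ī = 0.00039761 in⁴.
Hole 3 (subtracted): ⌀0.3, A = 0.070686 in², x = 4.8 in, Ī = 0.00039761 in⁴.
Hole 4 (subtracted): ⌀0.3, A = 0.070686 in², x = 6.4 in, Ī = 0.00039761 in⁴.
By symmetry the centroid is at mid-width, x̄ = 4 in.
Transfer each piece to the centroidal y-axis using Ī + A·d² with d = x − 4:
  plate: d = 0 in → contributes +102.4 in⁴
  hole 1: d = -2.4 in → contributes −0.40755 in⁴
  hole 2: d = -0.8 in → contributes −0.045637 in⁴
  hole 3: d = 0.8 in → contributes −0.045637 in⁴
  hole 4: d = 2.4 in → contributes −0.40755 in⁴
Total I = 101.49 in⁴.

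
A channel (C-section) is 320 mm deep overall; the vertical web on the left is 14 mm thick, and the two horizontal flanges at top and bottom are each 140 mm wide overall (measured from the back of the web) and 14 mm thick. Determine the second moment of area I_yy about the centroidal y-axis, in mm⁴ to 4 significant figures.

Treat the section as a set of non-overlapping primitives; coordinates are from the bounding-box lower-left.
Web: 14 × 320, A = 4 480 mm², x = 7 mm, Ī = 73173.3 mm⁴.
Top flange (beyond web): 126 × 14, A = 1 764 mm², x = 77 mm, Ī = 2 333 772 mm⁴.
Bottom flange (beyond web): 126 × 14, A = 1 764 mm², x = 77 mm, Ī = 2 333 772 mm⁴.
Centroid: x̄ = ΣA·x / ΣA = 37.8392 mm.
Transfer each piece to the centroidal y-axis using Ī + A·d² with d = x − 37.8392:
  web: d = -30.8392 mm → contributes +4 333 895 mm⁴
  top flange (beyond web): d = 39.1608 mm → contributes +5 038 992 mm⁴
  bottom flange (beyond web): d = 39.1608 mm → contributes +5 038 992 mm⁴
Total I = 14 411 878 mm⁴.

I_yy ≈ 1.441 × 10⁷ mm⁴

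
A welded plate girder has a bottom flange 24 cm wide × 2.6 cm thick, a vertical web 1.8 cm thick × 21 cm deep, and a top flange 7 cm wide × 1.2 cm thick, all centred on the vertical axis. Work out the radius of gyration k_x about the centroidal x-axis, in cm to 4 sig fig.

Decompose the section into non-overlapping parts with the origin at the bottom-left of its bounding rectangle.
Bottom plate: 24 × 2.6, A = 62.4 cm², y = 1.3 cm, Ī = 35.152 cm⁴.
Web plate: 1.8 × 21, A = 37.8 cm², y = 13.1 cm, Ī = 1389.15 cm⁴.
Top plate: 7 × 1.2, A = 8.4 cm², y = 24.2 cm, Ī = 1.008 cm⁴.
Centroid: ȳ = ΣA·y / ΣA = 7.17845 cm.
Transfer each piece to the centroidal x-axis using Ī + A·d² with d = y − 7.17845:
  bottom plate: d = -5.87845 cm → contributes +2191.46 cm⁴
  web plate: d = 5.92155 cm → contributes +2714.6 cm⁴
  top plate: d = 17.0215 cm → contributes +2434.77 cm⁴
Total I = 7340.82 cm⁴.
Radius of gyration: k = √(I/A) = √(7340.82 / 108.6) = 8.22162 cm.

k_x ≈ 8.222 cm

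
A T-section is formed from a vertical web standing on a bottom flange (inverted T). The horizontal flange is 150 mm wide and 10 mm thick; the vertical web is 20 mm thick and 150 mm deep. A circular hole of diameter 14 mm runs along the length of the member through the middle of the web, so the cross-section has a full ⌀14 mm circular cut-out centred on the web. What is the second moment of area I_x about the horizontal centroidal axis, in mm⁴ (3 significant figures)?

Treat the section as a set of non-overlapping primitives; coordinates are from the bounding-box lower-left.
Flange: 150 × 10, A = 1 500 mm², y = 5 mm, Ī = 12 500 mm⁴.
Web: 20 × 150, A = 3 000 mm², y = 85 mm, Ī = 5 625 000 mm⁴.
Hole (subtracted): ⌀14, A = 153.94 mm², y = 85 mm, Ī = 1885.7 mm⁴.
Centroid: ȳ = ΣA·y / ΣA = 57.389 mm.
Transfer each piece to the horizontal centroidal axis using Ī + A·d² with d = y − 57.389:
  flange: d = -52.389 mm → contributes +4 129 379 mm⁴
  web: d = 27.611 mm → contributes +7 912 136 mm⁴
  hole: d = 27.611 mm → contributes −119 245 mm⁴
Total I = 11 922 270 mm⁴.

I_x ≈ 1.19 × 10⁷ mm⁴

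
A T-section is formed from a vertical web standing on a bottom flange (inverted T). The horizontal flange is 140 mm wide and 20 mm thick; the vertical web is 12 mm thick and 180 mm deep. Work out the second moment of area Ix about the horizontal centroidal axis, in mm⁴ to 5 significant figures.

Treat the section as a set of non-overlapping primitives; coordinates are from the bounding-box lower-left.
Flange: 140 × 20, A = 2 800 mm², y = 10 mm, Ī = 93333.33 mm⁴.
Web: 12 × 180, A = 2 160 mm², y = 110 mm, Ī = 5 832 000 mm⁴.
Centroid: ȳ = ΣA·y / ΣA = 53.54839 mm.
Transfer each piece to the horizontal centroidal axis using Ī + A·d² with d = y − 53.54839:
  flange: d = -43.54839 mm → contributes +5 403 427 mm⁴
  web: d = 56.45161 mm → contributes +12 715 455 mm⁴
Total I = 18 118 882 mm⁴.

Ix ≈ 1.8119 × 10⁷ mm⁴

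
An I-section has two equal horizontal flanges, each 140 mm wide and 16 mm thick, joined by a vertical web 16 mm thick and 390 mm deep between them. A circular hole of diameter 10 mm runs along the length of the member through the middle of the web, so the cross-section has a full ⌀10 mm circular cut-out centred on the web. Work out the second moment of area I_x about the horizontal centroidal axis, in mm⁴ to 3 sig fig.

Treat the section as a set of non-overlapping primitives; coordinates are from the bounding-box lower-left.
Bottom flange: 140 × 16, A = 2 240 mm², y = 8 mm, Ī = 47 787 mm⁴.
Web: 16 × 390, A = 6 240 mm², y = 211 mm, Ī = 79 092 000 mm⁴.
Top flange: 140 × 16, A = 2 240 mm², y = 414 mm, Ī = 47 787 mm⁴.
Hole (subtracted): ⌀10, A = 78.54 mm², y = 211 mm, Ī = 490.87 mm⁴.
By symmetry the centroid is at mid-height, ȳ = 211 mm.
Transfer each piece to the horizontal centroidal axis using Ī + A·d² with d = y − 211:
  bottom flange: d = -203 mm → contributes +92 355 947 mm⁴
  web: d = 0 mm → contributes +79 092 000 mm⁴
  top flange: d = 203 mm → contributes +92 355 947 mm⁴
  hole: d = 0 mm → contributes −490.87 mm⁴
Total I = 263 803 402 mm⁴.

I_x ≈ 2.64 × 10⁸ mm⁴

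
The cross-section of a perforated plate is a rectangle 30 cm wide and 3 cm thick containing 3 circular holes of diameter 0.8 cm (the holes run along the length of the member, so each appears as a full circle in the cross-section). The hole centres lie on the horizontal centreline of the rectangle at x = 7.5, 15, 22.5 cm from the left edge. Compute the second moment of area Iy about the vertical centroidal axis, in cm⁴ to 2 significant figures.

Iy ≈ 6700 cm⁴

Decompose the section into non-overlapping parts with the origin at the bottom-left of its bounding rectangle.
Plate: 30 × 3, A = 90 cm², x = 15 cm, Ī = 6 750 cm⁴.
Hole 1 (subtracted): ⌀0.8, A = 0.5027 cm², x = 7.5 cm, Ī = 0.02011 cm⁴.
Hole 2 (subtracted): ⌀0.8, A = 0.5027 cm², x = 15 cm, Ī = 0.02011 cm⁴.
Hole 3 (subtracted): ⌀0.8, A = 0.5027 cm², x = 22.5 cm, Ī = 0.02011 cm⁴.
By symmetry the centroid is at mid-width, x̄ = 15 cm.
Transfer each piece to the vertical centroidal axis using Ī + A·d² with d = x − 15:
  plate: d = 0 cm → contributes +6 750 cm⁴
  hole 1: d = -7.5 cm → contributes −28.29 cm⁴
  hole 2: d = 0 cm → contributes −0.02011 cm⁴
  hole 3: d = 7.5 cm → contributes −28.29 cm⁴
Total I = 6 693 cm⁴.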